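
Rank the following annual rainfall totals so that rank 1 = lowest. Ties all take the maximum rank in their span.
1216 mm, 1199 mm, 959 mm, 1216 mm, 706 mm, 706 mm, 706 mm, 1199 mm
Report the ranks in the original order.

Sorted (ascending): 706, 706, 706, 959, 1199, 1199, 1216, 1216
The 3 values of 706 occupy positions 1–3 → each gets rank 3.
The 2 values of 1199 occupy positions 5–6 → each gets rank 6.
The 2 values of 1216 occupy positions 7–8 → each gets rank 8.

8, 6, 4, 8, 3, 3, 3, 6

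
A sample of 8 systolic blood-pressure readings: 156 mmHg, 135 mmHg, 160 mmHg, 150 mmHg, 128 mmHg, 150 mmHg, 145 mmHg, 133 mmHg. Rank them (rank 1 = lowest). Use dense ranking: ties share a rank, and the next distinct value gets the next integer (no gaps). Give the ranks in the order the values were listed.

Sorted (ascending): 128, 133, 135, 145, 150, 150, 156, 160
The 2 values of 150 share dense rank 5.
Remaining distinct values take the next consecutive integers.

6, 3, 7, 5, 1, 5, 4, 2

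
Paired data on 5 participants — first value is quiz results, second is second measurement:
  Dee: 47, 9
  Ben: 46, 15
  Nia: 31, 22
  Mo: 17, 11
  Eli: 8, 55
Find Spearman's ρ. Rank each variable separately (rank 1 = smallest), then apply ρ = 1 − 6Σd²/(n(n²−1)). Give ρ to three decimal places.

-0.700

Ranks of variable 1: 5, 4, 3, 2, 1
Ranks of variable 2: 1, 3, 4, 2, 5
d = r₁ − r₂: 4, 1, -1, 0, -4
d²: 16, 1, 1, 0, 16; Σd² = 34
ρ = 1 − 6·34/(5·24) = 1 − 204/120 = -0.700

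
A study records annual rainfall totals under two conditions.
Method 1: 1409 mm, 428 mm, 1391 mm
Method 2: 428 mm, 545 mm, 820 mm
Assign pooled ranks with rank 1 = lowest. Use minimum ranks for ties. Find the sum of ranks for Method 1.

12

Sorted (ascending): 428, 428, 545, 820, 1391, 1409
The 2 values of 428 occupy positions 1–2 → each gets rank 1.
Method 1 values → pooled ranks: 1409→6, 428→1, 1391→5
Rank sum = 6 + 1 + 5 = 12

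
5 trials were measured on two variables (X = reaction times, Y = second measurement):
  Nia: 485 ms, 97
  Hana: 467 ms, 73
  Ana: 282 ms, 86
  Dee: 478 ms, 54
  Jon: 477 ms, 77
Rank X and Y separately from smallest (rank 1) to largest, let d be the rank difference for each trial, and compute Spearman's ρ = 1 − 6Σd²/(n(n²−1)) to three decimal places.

0.100

Ranks of variable 1: 5, 2, 1, 4, 3
Ranks of variable 2: 5, 2, 4, 1, 3
d = r₁ − r₂: 0, 0, -3, 3, 0
d²: 0, 0, 9, 9, 0; Σd² = 18
ρ = 1 − 6·18/(5·24) = 1 − 108/120 = 0.100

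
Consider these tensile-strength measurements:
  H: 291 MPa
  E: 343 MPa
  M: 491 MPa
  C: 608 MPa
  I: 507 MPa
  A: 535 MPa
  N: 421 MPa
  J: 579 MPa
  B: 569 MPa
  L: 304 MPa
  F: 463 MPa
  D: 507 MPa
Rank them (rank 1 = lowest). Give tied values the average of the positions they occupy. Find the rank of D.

7.5

Sorted (ascending): 291, 304, 343, 421, 463, 491, 507, 507, 535, 569, 579, 608
The 2 values of 507 occupy positions 7–8 → average rank (7+8)/2 = 7.5.
D has value 507 MPa → rank 7.5.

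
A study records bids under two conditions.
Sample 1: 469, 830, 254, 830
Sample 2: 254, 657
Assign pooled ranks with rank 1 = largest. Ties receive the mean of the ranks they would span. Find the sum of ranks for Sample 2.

Sorted (descending): 830, 830, 657, 469, 254, 254
The 2 values of 830 occupy positions 1–2 → average rank (1+2)/2 = 1.5.
The 2 values of 254 occupy positions 5–6 → average rank (5+6)/2 = 5.5.
Sample 2 values → pooled ranks: 254→5.5, 657→3
Rank sum = 5.5 + 3 = 8.5

8.5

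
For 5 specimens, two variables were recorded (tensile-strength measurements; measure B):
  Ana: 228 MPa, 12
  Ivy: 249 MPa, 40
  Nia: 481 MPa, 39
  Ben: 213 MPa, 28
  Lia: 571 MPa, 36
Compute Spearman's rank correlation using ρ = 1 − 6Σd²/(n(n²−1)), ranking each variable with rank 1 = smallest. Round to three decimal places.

0.500

Ranks of variable 1: 2, 3, 4, 1, 5
Ranks of variable 2: 1, 5, 4, 2, 3
d = r₁ − r₂: 1, -2, 0, -1, 2
d²: 1, 4, 0, 1, 4; Σd² = 10
ρ = 1 − 6·10/(5·24) = 1 − 60/120 = 0.500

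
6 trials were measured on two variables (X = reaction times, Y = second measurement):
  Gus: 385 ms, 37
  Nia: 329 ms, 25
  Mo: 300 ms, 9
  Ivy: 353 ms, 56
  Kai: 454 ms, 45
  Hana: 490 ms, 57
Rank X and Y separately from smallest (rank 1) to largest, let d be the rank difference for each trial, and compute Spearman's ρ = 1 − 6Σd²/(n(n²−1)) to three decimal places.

0.829

Ranks of variable 1: 4, 2, 1, 3, 5, 6
Ranks of variable 2: 3, 2, 1, 5, 4, 6
d = r₁ − r₂: 1, 0, 0, -2, 1, 0
d²: 1, 0, 0, 4, 1, 0; Σd² = 6
ρ = 1 − 6·6/(6·35) = 1 − 36/210 = 0.829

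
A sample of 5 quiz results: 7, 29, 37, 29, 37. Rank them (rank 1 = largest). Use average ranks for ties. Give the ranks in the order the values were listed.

Sorted (descending): 37, 37, 29, 29, 7
The 2 values of 37 occupy positions 1–2 → average rank (1+2)/2 = 1.5.
The 2 values of 29 occupy positions 3–4 → average rank (3+4)/2 = 3.5.

5, 3.5, 1.5, 3.5, 1.5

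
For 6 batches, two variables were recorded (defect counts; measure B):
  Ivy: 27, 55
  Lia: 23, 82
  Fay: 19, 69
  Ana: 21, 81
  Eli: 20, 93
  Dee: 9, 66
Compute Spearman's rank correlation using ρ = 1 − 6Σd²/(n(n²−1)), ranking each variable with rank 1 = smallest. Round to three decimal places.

-0.029

Ranks of variable 1: 6, 5, 2, 4, 3, 1
Ranks of variable 2: 1, 5, 3, 4, 6, 2
d = r₁ − r₂: 5, 0, -1, 0, -3, -1
d²: 25, 0, 1, 0, 9, 1; Σd² = 36
ρ = 1 − 6·36/(6·35) = 1 − 216/210 = -0.029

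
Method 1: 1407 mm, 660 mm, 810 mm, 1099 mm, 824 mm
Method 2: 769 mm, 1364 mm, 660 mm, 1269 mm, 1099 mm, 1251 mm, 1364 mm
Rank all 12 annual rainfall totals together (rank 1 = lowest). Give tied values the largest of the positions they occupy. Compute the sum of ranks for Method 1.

Sorted (ascending): 660, 660, 769, 810, 824, 1099, 1099, 1251, 1269, 1364, 1364, 1407
The 2 values of 660 occupy positions 1–2 → each gets rank 2.
The 2 values of 1099 occupy positions 6–7 → each gets rank 7.
The 2 values of 1364 occupy positions 10–11 → each gets rank 11.
Method 1 values → pooled ranks: 1407→12, 660→2, 810→4, 1099→7, 824→5
Rank sum = 12 + 2 + 4 + 7 + 5 = 30

30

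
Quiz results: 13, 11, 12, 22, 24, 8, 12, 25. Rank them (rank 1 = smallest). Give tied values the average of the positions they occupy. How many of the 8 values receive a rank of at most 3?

Sorted (ascending): 8, 11, 12, 12, 13, 22, 24, 25
The 2 values of 12 occupy positions 3–4 → average rank (3+4)/2 = 3.5.
Ranks ≤ 3: {1, 2} → 2 values.

2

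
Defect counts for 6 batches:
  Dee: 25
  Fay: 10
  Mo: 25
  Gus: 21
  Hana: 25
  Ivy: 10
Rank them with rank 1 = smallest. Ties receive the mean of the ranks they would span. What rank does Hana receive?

5

Sorted (ascending): 10, 10, 21, 25, 25, 25
The 2 values of 10 occupy positions 1–2 → average rank (1+2)/2 = 1.5.
The 3 values of 25 occupy positions 4–6 → average rank 5.
Hana has value 25 → rank 5.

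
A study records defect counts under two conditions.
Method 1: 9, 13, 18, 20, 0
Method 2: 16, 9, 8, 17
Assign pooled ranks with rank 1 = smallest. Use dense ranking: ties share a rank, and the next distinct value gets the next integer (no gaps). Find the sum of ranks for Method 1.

23

Sorted (ascending): 0, 8, 9, 9, 13, 16, 17, 18, 20
The 2 values of 9 share dense rank 3.
Remaining distinct values take the next consecutive integers.
Method 1 values → pooled ranks: 9→3, 13→4, 18→7, 20→8, 0→1
Rank sum = 3 + 4 + 7 + 8 + 1 = 23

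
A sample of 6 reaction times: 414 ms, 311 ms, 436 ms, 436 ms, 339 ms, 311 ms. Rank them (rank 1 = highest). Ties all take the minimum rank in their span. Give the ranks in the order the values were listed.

3, 5, 1, 1, 4, 5

Sorted (descending): 436, 436, 414, 339, 311, 311
The 2 values of 436 occupy positions 1–2 → each gets rank 1.
The 2 values of 311 occupy positions 5–6 → each gets rank 5.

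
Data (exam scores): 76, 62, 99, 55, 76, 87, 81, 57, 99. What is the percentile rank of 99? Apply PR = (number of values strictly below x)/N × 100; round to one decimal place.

N = 9.
Strictly below 99: 7. Equal to 99: 2.
PR = 7/9 × 100 = 77.8

77.8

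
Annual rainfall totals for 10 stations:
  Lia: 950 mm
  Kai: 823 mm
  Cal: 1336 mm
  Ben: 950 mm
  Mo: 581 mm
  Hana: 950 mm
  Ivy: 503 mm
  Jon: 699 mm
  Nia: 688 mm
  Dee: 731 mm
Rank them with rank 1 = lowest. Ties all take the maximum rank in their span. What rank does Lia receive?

9

Sorted (ascending): 503, 581, 688, 699, 731, 823, 950, 950, 950, 1336
The 3 values of 950 occupy positions 7–9 → each gets rank 9.
Lia has value 950 mm → rank 9.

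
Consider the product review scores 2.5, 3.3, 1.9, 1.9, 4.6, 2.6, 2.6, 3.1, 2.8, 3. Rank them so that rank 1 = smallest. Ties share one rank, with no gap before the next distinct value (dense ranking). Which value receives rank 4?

Sorted (ascending): 1.9, 1.9, 2.5, 2.6, 2.6, 2.8, 3, 3.1, 3.3, 4.6
The 2 values of 1.9 share dense rank 1.
The 2 values of 2.6 share dense rank 3.
Remaining distinct values take the next consecutive integers.
Rank 4 → value 2.8.

2.8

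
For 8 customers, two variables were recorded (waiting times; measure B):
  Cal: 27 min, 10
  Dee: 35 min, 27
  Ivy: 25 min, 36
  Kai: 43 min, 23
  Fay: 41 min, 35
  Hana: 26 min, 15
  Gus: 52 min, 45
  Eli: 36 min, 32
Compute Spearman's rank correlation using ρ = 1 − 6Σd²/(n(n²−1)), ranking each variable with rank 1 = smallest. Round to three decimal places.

0.333

Ranks of variable 1: 3, 4, 1, 7, 6, 2, 8, 5
Ranks of variable 2: 1, 4, 7, 3, 6, 2, 8, 5
d = r₁ − r₂: 2, 0, -6, 4, 0, 0, 0, 0
d²: 4, 0, 36, 16, 0, 0, 0, 0; Σd² = 56
ρ = 1 − 6·56/(8·63) = 1 − 336/504 = 0.333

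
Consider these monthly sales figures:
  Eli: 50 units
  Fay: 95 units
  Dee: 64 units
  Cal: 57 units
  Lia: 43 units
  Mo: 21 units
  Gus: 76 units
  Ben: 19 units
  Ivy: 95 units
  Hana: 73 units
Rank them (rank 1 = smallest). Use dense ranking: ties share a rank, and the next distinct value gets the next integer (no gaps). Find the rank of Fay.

9

Sorted (ascending): 19, 21, 43, 50, 57, 64, 73, 76, 95, 95
The 2 values of 95 share dense rank 9.
Remaining distinct values take the next consecutive integers.
Fay has value 95 units → rank 9.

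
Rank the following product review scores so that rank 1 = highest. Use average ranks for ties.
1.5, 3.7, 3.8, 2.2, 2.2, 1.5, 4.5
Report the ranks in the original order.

6.5, 3, 2, 4.5, 4.5, 6.5, 1

Sorted (descending): 4.5, 3.8, 3.7, 2.2, 2.2, 1.5, 1.5
The 2 values of 2.2 occupy positions 4–5 → average rank (4+5)/2 = 4.5.
The 2 values of 1.5 occupy positions 6–7 → average rank (6+7)/2 = 6.5.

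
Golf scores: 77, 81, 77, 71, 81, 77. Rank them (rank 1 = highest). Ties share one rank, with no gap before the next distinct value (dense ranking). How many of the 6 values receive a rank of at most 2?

Sorted (descending): 81, 81, 77, 77, 77, 71
The 2 values of 81 share dense rank 1.
The 3 values of 77 share dense rank 2.
Remaining distinct values take the next consecutive integers.
Ranks ≤ 2: {1, 1, 2, 2, 2} → 5 values.

5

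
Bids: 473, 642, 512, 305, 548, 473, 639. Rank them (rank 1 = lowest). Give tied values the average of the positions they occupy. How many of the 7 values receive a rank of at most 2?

1

Sorted (ascending): 305, 473, 473, 512, 548, 639, 642
The 2 values of 473 occupy positions 2–3 → average rank (2+3)/2 = 2.5.
Ranks ≤ 2: {1} → 1 value.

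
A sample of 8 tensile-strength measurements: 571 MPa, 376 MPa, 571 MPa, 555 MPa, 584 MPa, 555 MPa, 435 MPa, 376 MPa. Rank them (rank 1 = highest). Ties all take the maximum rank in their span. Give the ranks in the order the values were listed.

Sorted (descending): 584, 571, 571, 555, 555, 435, 376, 376
The 2 values of 571 occupy positions 2–3 → each gets rank 3.
The 2 values of 555 occupy positions 4–5 → each gets rank 5.
The 2 values of 376 occupy positions 7–8 → each gets rank 8.

3, 8, 3, 5, 1, 5, 6, 8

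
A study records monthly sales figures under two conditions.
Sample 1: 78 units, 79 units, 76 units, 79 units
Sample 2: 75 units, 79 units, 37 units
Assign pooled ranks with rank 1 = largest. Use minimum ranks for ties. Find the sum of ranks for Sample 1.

Sorted (descending): 79, 79, 79, 78, 76, 75, 37
The 3 values of 79 occupy positions 1–3 → each gets rank 1.
Sample 1 values → pooled ranks: 78→4, 79→1, 76→5, 79→1
Rank sum = 4 + 1 + 5 + 1 = 11

11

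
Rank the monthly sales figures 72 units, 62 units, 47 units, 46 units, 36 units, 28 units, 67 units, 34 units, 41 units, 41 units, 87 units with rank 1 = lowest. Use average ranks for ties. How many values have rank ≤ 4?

3

Sorted (ascending): 28, 34, 36, 41, 41, 46, 47, 62, 67, 72, 87
The 2 values of 41 occupy positions 4–5 → average rank (4+5)/2 = 4.5.
Ranks ≤ 4: {1, 2, 3} → 3 values.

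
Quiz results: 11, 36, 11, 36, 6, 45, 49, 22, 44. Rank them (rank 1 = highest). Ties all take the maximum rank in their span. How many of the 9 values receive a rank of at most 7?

6

Sorted (descending): 49, 45, 44, 36, 36, 22, 11, 11, 6
The 2 values of 36 occupy positions 4–5 → each gets rank 5.
The 2 values of 11 occupy positions 7–8 → each gets rank 8.
Ranks ≤ 7: {1, 2, 3, 5, 5, 6} → 6 values.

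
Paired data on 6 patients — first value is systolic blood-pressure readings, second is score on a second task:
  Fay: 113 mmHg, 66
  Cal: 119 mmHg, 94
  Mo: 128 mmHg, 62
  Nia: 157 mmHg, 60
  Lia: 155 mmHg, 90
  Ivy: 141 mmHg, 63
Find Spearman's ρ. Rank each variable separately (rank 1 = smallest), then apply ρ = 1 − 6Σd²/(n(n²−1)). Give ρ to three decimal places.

-0.486

Ranks of variable 1: 1, 2, 3, 6, 5, 4
Ranks of variable 2: 4, 6, 2, 1, 5, 3
d = r₁ − r₂: -3, -4, 1, 5, 0, 1
d²: 9, 16, 1, 25, 0, 1; Σd² = 52
ρ = 1 − 6·52/(6·35) = 1 − 312/210 = -0.486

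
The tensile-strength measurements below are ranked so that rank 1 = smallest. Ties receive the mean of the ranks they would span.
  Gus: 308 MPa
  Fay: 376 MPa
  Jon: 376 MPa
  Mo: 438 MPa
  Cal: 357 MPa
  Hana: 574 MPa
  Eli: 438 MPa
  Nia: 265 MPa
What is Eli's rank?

Sorted (ascending): 265, 308, 357, 376, 376, 438, 438, 574
The 2 values of 376 occupy positions 4–5 → average rank (4+5)/2 = 4.5.
The 2 values of 438 occupy positions 6–7 → average rank (6+7)/2 = 6.5.
Eli has value 438 MPa → rank 6.5.

6.5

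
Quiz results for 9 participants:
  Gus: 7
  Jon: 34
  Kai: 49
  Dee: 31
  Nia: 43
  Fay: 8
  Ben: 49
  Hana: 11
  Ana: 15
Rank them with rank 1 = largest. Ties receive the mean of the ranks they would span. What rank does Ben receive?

Sorted (descending): 49, 49, 43, 34, 31, 15, 11, 8, 7
The 2 values of 49 occupy positions 1–2 → average rank (1+2)/2 = 1.5.
Ben has value 49 → rank 1.5.

1.5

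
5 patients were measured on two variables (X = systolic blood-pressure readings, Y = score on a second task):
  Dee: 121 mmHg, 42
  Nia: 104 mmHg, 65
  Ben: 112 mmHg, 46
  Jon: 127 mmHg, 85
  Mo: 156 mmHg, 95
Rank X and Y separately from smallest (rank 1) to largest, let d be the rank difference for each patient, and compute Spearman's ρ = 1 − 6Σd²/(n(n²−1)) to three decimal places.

0.600

Ranks of variable 1: 3, 1, 2, 4, 5
Ranks of variable 2: 1, 3, 2, 4, 5
d = r₁ − r₂: 2, -2, 0, 0, 0
d²: 4, 4, 0, 0, 0; Σd² = 8
ρ = 1 − 6·8/(5·24) = 1 − 48/120 = 0.600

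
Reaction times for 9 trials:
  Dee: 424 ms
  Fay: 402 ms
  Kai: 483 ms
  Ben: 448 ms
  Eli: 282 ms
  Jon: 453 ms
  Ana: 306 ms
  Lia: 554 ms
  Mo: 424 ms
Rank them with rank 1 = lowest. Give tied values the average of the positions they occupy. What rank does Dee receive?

4.5

Sorted (ascending): 282, 306, 402, 424, 424, 448, 453, 483, 554
The 2 values of 424 occupy positions 4–5 → average rank (4+5)/2 = 4.5.
Dee has value 424 ms → rank 4.5.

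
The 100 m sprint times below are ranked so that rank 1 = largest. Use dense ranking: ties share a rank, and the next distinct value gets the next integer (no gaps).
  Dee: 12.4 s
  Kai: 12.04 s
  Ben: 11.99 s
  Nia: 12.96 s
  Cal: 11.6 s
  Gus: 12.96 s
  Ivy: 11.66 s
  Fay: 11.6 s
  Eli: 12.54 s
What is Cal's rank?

7

Sorted (descending): 12.96, 12.96, 12.54, 12.4, 12.04, 11.99, 11.66, 11.6, 11.6
The 2 values of 12.96 share dense rank 1.
The 2 values of 11.6 share dense rank 7.
Remaining distinct values take the next consecutive integers.
Cal has value 11.6 s → rank 7.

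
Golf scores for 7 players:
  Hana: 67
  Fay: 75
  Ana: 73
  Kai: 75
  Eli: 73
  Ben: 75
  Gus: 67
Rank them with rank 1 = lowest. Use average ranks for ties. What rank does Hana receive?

Sorted (ascending): 67, 67, 73, 73, 75, 75, 75
The 2 values of 67 occupy positions 1–2 → average rank (1+2)/2 = 1.5.
The 2 values of 73 occupy positions 3–4 → average rank (3+4)/2 = 3.5.
The 3 values of 75 occupy positions 5–7 → average rank 6.
Hana has value 67 → rank 1.5.

1.5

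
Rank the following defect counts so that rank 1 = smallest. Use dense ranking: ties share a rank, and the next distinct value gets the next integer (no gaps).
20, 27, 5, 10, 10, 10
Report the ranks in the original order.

3, 4, 1, 2, 2, 2

Sorted (ascending): 5, 10, 10, 10, 20, 27
The 3 values of 10 share dense rank 2.
Remaining distinct values take the next consecutive integers.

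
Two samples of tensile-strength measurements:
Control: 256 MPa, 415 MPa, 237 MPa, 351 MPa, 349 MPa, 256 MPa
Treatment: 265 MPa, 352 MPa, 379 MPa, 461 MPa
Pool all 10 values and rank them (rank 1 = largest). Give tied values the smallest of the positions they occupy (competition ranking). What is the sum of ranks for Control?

Sorted (descending): 461, 415, 379, 352, 351, 349, 265, 256, 256, 237
The 2 values of 256 occupy positions 8–9 → each gets rank 8.
Control values → pooled ranks: 256→8, 415→2, 237→10, 351→5, 349→6, 256→8
Rank sum = 8 + 2 + 10 + 5 + 6 + 8 = 39

39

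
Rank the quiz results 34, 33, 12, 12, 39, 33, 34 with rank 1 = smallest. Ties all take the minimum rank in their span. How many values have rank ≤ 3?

Sorted (ascending): 12, 12, 33, 33, 34, 34, 39
The 2 values of 12 occupy positions 1–2 → each gets rank 1.
The 2 values of 33 occupy positions 3–4 → each gets rank 3.
The 2 values of 34 occupy positions 5–6 → each gets rank 5.
Ranks ≤ 3: {1, 1, 3, 3} → 4 values.

4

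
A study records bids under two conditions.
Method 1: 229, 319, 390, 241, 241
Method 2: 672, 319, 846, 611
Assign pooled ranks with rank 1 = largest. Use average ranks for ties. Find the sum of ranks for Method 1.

Sorted (descending): 846, 672, 611, 390, 319, 319, 241, 241, 229
The 2 values of 319 occupy positions 5–6 → average rank (5+6)/2 = 5.5.
The 2 values of 241 occupy positions 7–8 → average rank (7+8)/2 = 7.5.
Method 1 values → pooled ranks: 229→9, 319→5.5, 390→4, 241→7.5, 241→7.5
Rank sum = 9 + 5.5 + 4 + 7.5 + 7.5 = 33.5

33.5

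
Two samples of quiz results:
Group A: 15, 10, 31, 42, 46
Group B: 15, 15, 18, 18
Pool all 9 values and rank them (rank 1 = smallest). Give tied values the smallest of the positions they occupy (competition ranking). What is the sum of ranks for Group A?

27

Sorted (ascending): 10, 15, 15, 15, 18, 18, 31, 42, 46
The 3 values of 15 occupy positions 2–4 → each gets rank 2.
The 2 values of 18 occupy positions 5–6 → each gets rank 5.
Group A values → pooled ranks: 15→2, 10→1, 31→7, 42→8, 46→9
Rank sum = 2 + 1 + 7 + 8 + 9 = 27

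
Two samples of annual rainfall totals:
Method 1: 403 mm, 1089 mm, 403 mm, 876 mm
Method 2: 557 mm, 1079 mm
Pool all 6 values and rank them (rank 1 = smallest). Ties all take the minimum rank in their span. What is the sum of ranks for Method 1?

Sorted (ascending): 403, 403, 557, 876, 1079, 1089
The 2 values of 403 occupy positions 1–2 → each gets rank 1.
Method 1 values → pooled ranks: 403→1, 1089→6, 403→1, 876→4
Rank sum = 1 + 6 + 1 + 4 = 12

12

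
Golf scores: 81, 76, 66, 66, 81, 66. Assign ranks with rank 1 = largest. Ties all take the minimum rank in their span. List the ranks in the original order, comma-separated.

1, 3, 4, 4, 1, 4

Sorted (descending): 81, 81, 76, 66, 66, 66
The 2 values of 81 occupy positions 1–2 → each gets rank 1.
The 3 values of 66 occupy positions 4–6 → each gets rank 4.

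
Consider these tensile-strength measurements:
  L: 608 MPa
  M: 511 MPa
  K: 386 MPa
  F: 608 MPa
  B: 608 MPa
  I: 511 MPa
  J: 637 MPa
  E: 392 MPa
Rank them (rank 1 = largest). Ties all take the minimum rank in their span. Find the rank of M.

Sorted (descending): 637, 608, 608, 608, 511, 511, 392, 386
The 3 values of 608 occupy positions 2–4 → each gets rank 2.
The 2 values of 511 occupy positions 5–6 → each gets rank 5.
M has value 511 MPa → rank 5.

5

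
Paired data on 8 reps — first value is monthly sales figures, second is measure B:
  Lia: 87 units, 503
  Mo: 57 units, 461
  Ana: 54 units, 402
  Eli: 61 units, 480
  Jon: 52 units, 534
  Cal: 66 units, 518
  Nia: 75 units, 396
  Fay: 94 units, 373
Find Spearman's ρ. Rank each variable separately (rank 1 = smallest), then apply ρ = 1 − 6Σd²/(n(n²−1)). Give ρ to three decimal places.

-0.452

Ranks of variable 1: 7, 3, 2, 4, 1, 5, 6, 8
Ranks of variable 2: 6, 4, 3, 5, 8, 7, 2, 1
d = r₁ − r₂: 1, -1, -1, -1, -7, -2, 4, 7
d²: 1, 1, 1, 1, 49, 4, 16, 49; Σd² = 122
ρ = 1 − 6·122/(8·63) = 1 − 732/504 = -0.452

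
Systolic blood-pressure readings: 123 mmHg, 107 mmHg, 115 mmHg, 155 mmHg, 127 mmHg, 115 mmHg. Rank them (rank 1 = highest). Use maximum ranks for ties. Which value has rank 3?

Sorted (descending): 155, 127, 123, 115, 115, 107
The 2 values of 115 occupy positions 4–5 → each gets rank 5.
Rank 3 → value 123.

123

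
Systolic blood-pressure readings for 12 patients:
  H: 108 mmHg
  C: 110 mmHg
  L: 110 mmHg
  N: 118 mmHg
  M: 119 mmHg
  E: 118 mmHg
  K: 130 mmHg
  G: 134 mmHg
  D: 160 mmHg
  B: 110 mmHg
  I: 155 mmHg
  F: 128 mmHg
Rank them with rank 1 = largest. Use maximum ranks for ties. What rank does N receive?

8

Sorted (descending): 160, 155, 134, 130, 128, 119, 118, 118, 110, 110, 110, 108
The 2 values of 118 occupy positions 7–8 → each gets rank 8.
The 3 values of 110 occupy positions 9–11 → each gets rank 11.
N has value 118 mmHg → rank 8.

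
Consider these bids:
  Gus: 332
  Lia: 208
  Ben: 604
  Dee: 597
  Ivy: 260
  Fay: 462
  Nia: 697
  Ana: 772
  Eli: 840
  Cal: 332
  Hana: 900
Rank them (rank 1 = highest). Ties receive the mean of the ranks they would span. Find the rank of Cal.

Sorted (descending): 900, 840, 772, 697, 604, 597, 462, 332, 332, 260, 208
The 2 values of 332 occupy positions 8–9 → average rank (8+9)/2 = 8.5.
Cal has value 332 → rank 8.5.

8.5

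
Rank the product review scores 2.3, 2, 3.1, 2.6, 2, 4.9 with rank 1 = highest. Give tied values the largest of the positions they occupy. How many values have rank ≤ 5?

Sorted (descending): 4.9, 3.1, 2.6, 2.3, 2, 2
The 2 values of 2 occupy positions 5–6 → each gets rank 6.
Ranks ≤ 5: {1, 2, 3, 4} → 4 values.

4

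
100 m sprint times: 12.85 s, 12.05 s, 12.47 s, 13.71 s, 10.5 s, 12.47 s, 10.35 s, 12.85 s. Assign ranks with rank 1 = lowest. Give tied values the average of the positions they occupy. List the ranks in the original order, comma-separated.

Sorted (ascending): 10.35, 10.5, 12.05, 12.47, 12.47, 12.85, 12.85, 13.71
The 2 values of 12.47 occupy positions 4–5 → average rank (4+5)/2 = 4.5.
The 2 values of 12.85 occupy positions 6–7 → average rank (6+7)/2 = 6.5.

6.5, 3, 4.5, 8, 2, 4.5, 1, 6.5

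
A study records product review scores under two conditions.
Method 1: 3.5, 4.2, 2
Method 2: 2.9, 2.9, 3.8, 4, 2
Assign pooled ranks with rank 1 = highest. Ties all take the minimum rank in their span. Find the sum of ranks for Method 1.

Sorted (descending): 4.2, 4, 3.8, 3.5, 2.9, 2.9, 2, 2
The 2 values of 2.9 occupy positions 5–6 → each gets rank 5.
The 2 values of 2 occupy positions 7–8 → each gets rank 7.
Method 1 values → pooled ranks: 3.5→4, 4.2→1, 2→7
Rank sum = 4 + 1 + 7 = 12

12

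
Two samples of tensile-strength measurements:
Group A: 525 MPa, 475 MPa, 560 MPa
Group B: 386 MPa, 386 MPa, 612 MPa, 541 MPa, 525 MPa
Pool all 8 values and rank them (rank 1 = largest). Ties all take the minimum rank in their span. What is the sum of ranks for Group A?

Sorted (descending): 612, 560, 541, 525, 525, 475, 386, 386
The 2 values of 525 occupy positions 4–5 → each gets rank 4.
The 2 values of 386 occupy positions 7–8 → each gets rank 7.
Group A values → pooled ranks: 525→4, 475→6, 560→2
Rank sum = 4 + 6 + 2 = 12

12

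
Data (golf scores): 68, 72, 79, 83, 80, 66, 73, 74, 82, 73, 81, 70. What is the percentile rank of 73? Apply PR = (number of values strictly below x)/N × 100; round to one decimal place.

N = 12.
Strictly below 73: 4. Equal to 73: 2.
PR = 4/12 × 100 = 33.3

33.3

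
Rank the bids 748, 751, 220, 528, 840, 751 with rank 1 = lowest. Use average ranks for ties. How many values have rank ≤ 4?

Sorted (ascending): 220, 528, 748, 751, 751, 840
The 2 values of 751 occupy positions 4–5 → average rank (4+5)/2 = 4.5.
Ranks ≤ 4: {1, 2, 3} → 3 values.

3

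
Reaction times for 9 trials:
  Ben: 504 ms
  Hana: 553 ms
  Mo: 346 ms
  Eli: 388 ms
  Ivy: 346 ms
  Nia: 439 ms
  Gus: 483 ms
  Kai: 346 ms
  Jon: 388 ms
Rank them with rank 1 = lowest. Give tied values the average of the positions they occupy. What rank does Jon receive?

Sorted (ascending): 346, 346, 346, 388, 388, 439, 483, 504, 553
The 3 values of 346 occupy positions 1–3 → average rank 2.
The 2 values of 388 occupy positions 4–5 → average rank (4+5)/2 = 4.5.
Jon has value 388 ms → rank 4.5.

4.5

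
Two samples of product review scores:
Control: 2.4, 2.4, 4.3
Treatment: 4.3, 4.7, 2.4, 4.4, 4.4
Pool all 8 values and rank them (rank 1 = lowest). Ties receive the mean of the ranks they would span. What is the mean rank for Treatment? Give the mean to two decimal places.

Sorted (ascending): 2.4, 2.4, 2.4, 4.3, 4.3, 4.4, 4.4, 4.7
The 3 values of 2.4 occupy positions 1–3 → average rank 2.
The 2 values of 4.3 occupy positions 4–5 → average rank (4+5)/2 = 4.5.
The 2 values of 4.4 occupy positions 6–7 → average rank (6+7)/2 = 6.5.
Treatment values → pooled ranks: 4.3→4.5, 4.7→8, 2.4→2, 4.4→6.5, 4.4→6.5
Mean rank = (4.5 + 8 + 2 + 6.5 + 6.5) / 5 = 5.50

5.50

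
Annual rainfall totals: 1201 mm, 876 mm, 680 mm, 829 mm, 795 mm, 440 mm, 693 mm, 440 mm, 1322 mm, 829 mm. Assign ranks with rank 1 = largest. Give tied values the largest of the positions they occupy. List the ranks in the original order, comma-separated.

Sorted (descending): 1322, 1201, 876, 829, 829, 795, 693, 680, 440, 440
The 2 values of 829 occupy positions 4–5 → each gets rank 5.
The 2 values of 440 occupy positions 9–10 → each gets rank 10.

2, 3, 8, 5, 6, 10, 7, 10, 1, 5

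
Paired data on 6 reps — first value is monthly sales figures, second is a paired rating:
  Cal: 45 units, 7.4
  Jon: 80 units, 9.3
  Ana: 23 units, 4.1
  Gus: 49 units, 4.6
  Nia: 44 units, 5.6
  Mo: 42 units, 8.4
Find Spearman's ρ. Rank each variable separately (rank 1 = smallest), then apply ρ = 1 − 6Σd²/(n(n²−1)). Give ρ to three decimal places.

Ranks of variable 1: 4, 6, 1, 5, 3, 2
Ranks of variable 2: 4, 6, 1, 2, 3, 5
d = r₁ − r₂: 0, 0, 0, 3, 0, -3
d²: 0, 0, 0, 9, 0, 9; Σd² = 18
ρ = 1 − 6·18/(6·35) = 1 − 108/210 = 0.486

0.486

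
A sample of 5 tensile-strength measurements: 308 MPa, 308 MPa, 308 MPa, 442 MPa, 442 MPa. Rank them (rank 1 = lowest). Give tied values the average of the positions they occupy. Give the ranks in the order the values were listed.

2, 2, 2, 4.5, 4.5

Sorted (ascending): 308, 308, 308, 442, 442
The 3 values of 308 occupy positions 1–3 → average rank 2.
The 2 values of 442 occupy positions 4–5 → average rank (4+5)/2 = 4.5.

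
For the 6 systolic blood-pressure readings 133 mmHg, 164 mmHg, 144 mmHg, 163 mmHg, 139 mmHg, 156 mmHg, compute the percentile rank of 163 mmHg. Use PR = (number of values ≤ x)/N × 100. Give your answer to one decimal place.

N = 6.
Strictly below 163: 4. Equal to 163: 1.
PR = 5/6 × 100 = 83.3

83.3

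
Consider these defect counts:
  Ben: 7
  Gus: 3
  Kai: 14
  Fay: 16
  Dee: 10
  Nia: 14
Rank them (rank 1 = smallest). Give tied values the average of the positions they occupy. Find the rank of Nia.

Sorted (ascending): 3, 7, 10, 14, 14, 16
The 2 values of 14 occupy positions 4–5 → average rank (4+5)/2 = 4.5.
Nia has value 14 → rank 4.5.

4.5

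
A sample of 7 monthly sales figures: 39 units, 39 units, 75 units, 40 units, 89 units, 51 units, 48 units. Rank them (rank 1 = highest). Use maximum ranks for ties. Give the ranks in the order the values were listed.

Sorted (descending): 89, 75, 51, 48, 40, 39, 39
The 2 values of 39 occupy positions 6–7 → each gets rank 7.

7, 7, 2, 5, 1, 3, 4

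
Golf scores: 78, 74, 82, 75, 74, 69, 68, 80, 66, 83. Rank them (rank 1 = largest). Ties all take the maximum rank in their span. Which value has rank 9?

68

Sorted (descending): 83, 82, 80, 78, 75, 74, 74, 69, 68, 66
The 2 values of 74 occupy positions 6–7 → each gets rank 7.
Rank 9 → value 68.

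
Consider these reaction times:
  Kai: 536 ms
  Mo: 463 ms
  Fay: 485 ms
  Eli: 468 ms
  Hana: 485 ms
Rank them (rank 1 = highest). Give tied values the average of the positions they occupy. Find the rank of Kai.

1

Sorted (descending): 536, 485, 485, 468, 463
The 2 values of 485 occupy positions 2–3 → average rank (2+3)/2 = 2.5.
Kai has value 536 ms → rank 1.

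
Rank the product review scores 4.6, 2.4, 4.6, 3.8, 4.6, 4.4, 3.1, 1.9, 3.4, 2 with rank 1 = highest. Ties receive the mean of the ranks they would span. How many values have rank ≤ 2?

Sorted (descending): 4.6, 4.6, 4.6, 4.4, 3.8, 3.4, 3.1, 2.4, 2, 1.9
The 3 values of 4.6 occupy positions 1–3 → average rank 2.
Ranks ≤ 2: {2, 2, 2} → 3 values.

3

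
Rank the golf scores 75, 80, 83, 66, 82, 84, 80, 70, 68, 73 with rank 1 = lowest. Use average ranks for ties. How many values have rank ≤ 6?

5

Sorted (ascending): 66, 68, 70, 73, 75, 80, 80, 82, 83, 84
The 2 values of 80 occupy positions 6–7 → average rank (6+7)/2 = 6.5.
Ranks ≤ 6: {1, 2, 3, 4, 5} → 5 values.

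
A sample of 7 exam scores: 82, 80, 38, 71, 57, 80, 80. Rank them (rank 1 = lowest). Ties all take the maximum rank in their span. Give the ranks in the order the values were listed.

7, 6, 1, 3, 2, 6, 6

Sorted (ascending): 38, 57, 71, 80, 80, 80, 82
The 3 values of 80 occupy positions 4–6 → each gets rank 6.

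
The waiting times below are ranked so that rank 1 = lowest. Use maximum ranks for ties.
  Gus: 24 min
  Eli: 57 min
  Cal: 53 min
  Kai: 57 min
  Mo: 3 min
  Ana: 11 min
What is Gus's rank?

3

Sorted (ascending): 3, 11, 24, 53, 57, 57
The 2 values of 57 occupy positions 5–6 → each gets rank 6.
Gus has value 24 min → rank 3.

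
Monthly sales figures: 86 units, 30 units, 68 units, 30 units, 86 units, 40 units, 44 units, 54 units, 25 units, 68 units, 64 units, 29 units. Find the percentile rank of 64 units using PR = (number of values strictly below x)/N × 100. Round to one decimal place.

N = 12.
Strictly below 64: 7. Equal to 64: 1.
PR = 7/12 × 100 = 58.3

58.3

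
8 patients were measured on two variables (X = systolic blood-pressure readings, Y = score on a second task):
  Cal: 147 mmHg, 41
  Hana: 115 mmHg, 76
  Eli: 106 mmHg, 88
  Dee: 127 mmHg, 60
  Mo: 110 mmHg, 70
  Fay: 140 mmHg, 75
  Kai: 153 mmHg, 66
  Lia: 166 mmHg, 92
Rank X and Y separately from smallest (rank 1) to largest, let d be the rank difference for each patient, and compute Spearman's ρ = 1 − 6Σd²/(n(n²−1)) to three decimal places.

-0.119

Ranks of variable 1: 6, 3, 1, 4, 2, 5, 7, 8
Ranks of variable 2: 1, 6, 7, 2, 4, 5, 3, 8
d = r₁ − r₂: 5, -3, -6, 2, -2, 0, 4, 0
d²: 25, 9, 36, 4, 4, 0, 16, 0; Σd² = 94
ρ = 1 − 6·94/(8·63) = 1 − 564/504 = -0.119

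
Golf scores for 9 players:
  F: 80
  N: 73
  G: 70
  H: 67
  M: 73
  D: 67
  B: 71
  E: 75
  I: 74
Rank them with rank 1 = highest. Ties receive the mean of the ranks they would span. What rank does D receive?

Sorted (descending): 80, 75, 74, 73, 73, 71, 70, 67, 67
The 2 values of 73 occupy positions 4–5 → average rank (4+5)/2 = 4.5.
The 2 values of 67 occupy positions 8–9 → average rank (8+9)/2 = 8.5.
D has value 67 → rank 8.5.

8.5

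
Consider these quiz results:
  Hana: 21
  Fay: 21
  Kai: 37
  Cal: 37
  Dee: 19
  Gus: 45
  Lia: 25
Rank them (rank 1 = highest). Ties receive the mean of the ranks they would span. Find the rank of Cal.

2.5

Sorted (descending): 45, 37, 37, 25, 21, 21, 19
The 2 values of 37 occupy positions 2–3 → average rank (2+3)/2 = 2.5.
The 2 values of 21 occupy positions 5–6 → average rank (5+6)/2 = 5.5.
Cal has value 37 → rank 2.5.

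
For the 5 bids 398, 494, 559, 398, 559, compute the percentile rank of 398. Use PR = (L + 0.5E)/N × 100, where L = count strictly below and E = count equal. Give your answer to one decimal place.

20.0

N = 5.
Strictly below 398: 0. Equal to 398: 2.
PR = (0 + 0.5·2)/5 × 100 = 20.0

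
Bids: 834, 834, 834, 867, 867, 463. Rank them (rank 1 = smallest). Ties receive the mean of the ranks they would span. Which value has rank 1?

463

Sorted (ascending): 463, 834, 834, 834, 867, 867
The 3 values of 834 occupy positions 2–4 → average rank 3.
The 2 values of 867 occupy positions 5–6 → average rank (5+6)/2 = 5.5.
Rank 1 → value 463.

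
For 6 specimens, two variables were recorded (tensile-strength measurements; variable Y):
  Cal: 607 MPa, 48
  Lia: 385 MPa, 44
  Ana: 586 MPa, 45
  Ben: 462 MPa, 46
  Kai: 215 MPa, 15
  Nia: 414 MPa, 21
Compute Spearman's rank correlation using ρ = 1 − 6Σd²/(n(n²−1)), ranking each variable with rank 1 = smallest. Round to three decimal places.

0.886

Ranks of variable 1: 6, 2, 5, 4, 1, 3
Ranks of variable 2: 6, 3, 4, 5, 1, 2
d = r₁ − r₂: 0, -1, 1, -1, 0, 1
d²: 0, 1, 1, 1, 0, 1; Σd² = 4
ρ = 1 − 6·4/(6·35) = 1 − 24/210 = 0.886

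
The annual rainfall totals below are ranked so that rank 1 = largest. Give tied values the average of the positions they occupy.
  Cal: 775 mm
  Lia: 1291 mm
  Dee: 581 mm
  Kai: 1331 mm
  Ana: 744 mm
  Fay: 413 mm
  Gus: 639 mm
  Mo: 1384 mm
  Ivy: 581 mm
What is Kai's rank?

2

Sorted (descending): 1384, 1331, 1291, 775, 744, 639, 581, 581, 413
The 2 values of 581 occupy positions 7–8 → average rank (7+8)/2 = 7.5.
Kai has value 1331 mm → rank 2.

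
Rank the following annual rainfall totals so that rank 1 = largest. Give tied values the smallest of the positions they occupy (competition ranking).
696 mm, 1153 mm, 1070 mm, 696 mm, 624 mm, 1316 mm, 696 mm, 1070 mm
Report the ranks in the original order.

Sorted (descending): 1316, 1153, 1070, 1070, 696, 696, 696, 624
The 2 values of 1070 occupy positions 3–4 → each gets rank 3.
The 3 values of 696 occupy positions 5–7 → each gets rank 5.

5, 2, 3, 5, 8, 1, 5, 3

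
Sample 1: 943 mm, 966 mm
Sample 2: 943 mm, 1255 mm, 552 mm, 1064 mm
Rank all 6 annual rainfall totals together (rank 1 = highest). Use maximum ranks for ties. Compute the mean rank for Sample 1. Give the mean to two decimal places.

Sorted (descending): 1255, 1064, 966, 943, 943, 552
The 2 values of 943 occupy positions 4–5 → each gets rank 5.
Sample 1 values → pooled ranks: 943→5, 966→3
Mean rank = (5 + 3) / 2 = 4.00

4.00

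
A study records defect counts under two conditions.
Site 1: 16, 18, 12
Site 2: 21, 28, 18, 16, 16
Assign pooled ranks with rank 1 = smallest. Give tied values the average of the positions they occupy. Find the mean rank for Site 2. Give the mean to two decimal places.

5.30

Sorted (ascending): 12, 16, 16, 16, 18, 18, 21, 28
The 3 values of 16 occupy positions 2–4 → average rank 3.
The 2 values of 18 occupy positions 5–6 → average rank (5+6)/2 = 5.5.
Site 2 values → pooled ranks: 21→7, 28→8, 18→5.5, 16→3, 16→3
Mean rank = (7 + 8 + 5.5 + 3 + 3) / 5 = 5.30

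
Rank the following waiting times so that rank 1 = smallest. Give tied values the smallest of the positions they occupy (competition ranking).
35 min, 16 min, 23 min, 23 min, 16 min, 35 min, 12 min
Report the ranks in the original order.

Sorted (ascending): 12, 16, 16, 23, 23, 35, 35
The 2 values of 16 occupy positions 2–3 → each gets rank 2.
The 2 values of 23 occupy positions 4–5 → each gets rank 4.
The 2 values of 35 occupy positions 6–7 → each gets rank 6.

6, 2, 4, 4, 2, 6, 1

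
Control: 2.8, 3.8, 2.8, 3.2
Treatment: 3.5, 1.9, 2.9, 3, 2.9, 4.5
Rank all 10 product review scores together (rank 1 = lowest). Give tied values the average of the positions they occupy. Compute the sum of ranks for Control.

Sorted (ascending): 1.9, 2.8, 2.8, 2.9, 2.9, 3, 3.2, 3.5, 3.8, 4.5
The 2 values of 2.8 occupy positions 2–3 → average rank (2+3)/2 = 2.5.
The 2 values of 2.9 occupy positions 4–5 → average rank (4+5)/2 = 4.5.
Control values → pooled ranks: 2.8→2.5, 3.8→9, 2.8→2.5, 3.2→7
Rank sum = 2.5 + 9 + 2.5 + 7 = 21

21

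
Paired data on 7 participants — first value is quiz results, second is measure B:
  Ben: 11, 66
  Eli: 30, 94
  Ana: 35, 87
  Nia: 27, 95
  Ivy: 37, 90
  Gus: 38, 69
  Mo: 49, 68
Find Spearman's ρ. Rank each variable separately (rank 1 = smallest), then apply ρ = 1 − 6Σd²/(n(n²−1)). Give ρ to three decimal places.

-0.214

Ranks of variable 1: 1, 3, 4, 2, 5, 6, 7
Ranks of variable 2: 1, 6, 4, 7, 5, 3, 2
d = r₁ − r₂: 0, -3, 0, -5, 0, 3, 5
d²: 0, 9, 0, 25, 0, 9, 25; Σd² = 68
ρ = 1 − 6·68/(7·48) = 1 − 408/336 = -0.214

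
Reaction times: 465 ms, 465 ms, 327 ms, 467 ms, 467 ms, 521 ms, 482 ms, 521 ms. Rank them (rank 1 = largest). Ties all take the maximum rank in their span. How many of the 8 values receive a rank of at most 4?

3

Sorted (descending): 521, 521, 482, 467, 467, 465, 465, 327
The 2 values of 521 occupy positions 1–2 → each gets rank 2.
The 2 values of 467 occupy positions 4–5 → each gets rank 5.
The 2 values of 465 occupy positions 6–7 → each gets rank 7.
Ranks ≤ 4: {2, 2, 3} → 3 values.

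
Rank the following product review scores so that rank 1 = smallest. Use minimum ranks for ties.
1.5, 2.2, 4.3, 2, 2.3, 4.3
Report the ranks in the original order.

Sorted (ascending): 1.5, 2, 2.2, 2.3, 4.3, 4.3
The 2 values of 4.3 occupy positions 5–6 → each gets rank 5.

1, 3, 5, 2, 4, 5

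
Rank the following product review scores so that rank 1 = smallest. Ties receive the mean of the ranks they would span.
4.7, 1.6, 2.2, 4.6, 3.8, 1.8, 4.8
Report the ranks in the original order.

6, 1, 3, 5, 4, 2, 7

Sorted (ascending): 1.6, 1.8, 2.2, 3.8, 4.6, 4.7, 4.8
No ties — each value takes its position as its rank.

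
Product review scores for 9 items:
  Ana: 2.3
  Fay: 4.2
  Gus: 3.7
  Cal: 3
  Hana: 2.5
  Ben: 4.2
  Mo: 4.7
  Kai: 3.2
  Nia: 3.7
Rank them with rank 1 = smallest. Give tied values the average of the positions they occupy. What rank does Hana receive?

Sorted (ascending): 2.3, 2.5, 3, 3.2, 3.7, 3.7, 4.2, 4.2, 4.7
The 2 values of 3.7 occupy positions 5–6 → average rank (5+6)/2 = 5.5.
The 2 values of 4.2 occupy positions 7–8 → average rank (7+8)/2 = 7.5.
Hana has value 2.5 → rank 2.

2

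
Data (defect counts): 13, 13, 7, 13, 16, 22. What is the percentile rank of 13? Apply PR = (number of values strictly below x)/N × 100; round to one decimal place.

N = 6.
Strictly below 13: 1. Equal to 13: 3.
PR = 1/6 × 100 = 16.7

16.7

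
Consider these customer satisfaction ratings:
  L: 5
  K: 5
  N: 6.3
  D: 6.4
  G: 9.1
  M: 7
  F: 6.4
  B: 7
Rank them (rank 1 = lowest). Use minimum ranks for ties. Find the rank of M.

Sorted (ascending): 5, 5, 6.3, 6.4, 6.4, 7, 7, 9.1
The 2 values of 5 occupy positions 1–2 → each gets rank 1.
The 2 values of 6.4 occupy positions 4–5 → each gets rank 4.
The 2 values of 7 occupy positions 6–7 → each gets rank 6.
M has value 7 → rank 6.

6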